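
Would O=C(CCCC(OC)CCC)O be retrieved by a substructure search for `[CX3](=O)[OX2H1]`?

Yes

The pattern [CX3](=O)[OX2H1] describes an sp2 carbon double-bonded to O and single-bonded to an -OH oxygen — a carboxylic acid.
The molecule carries a carboxylic acid group (-C(=O)OH), whose atoms satisfy every constraint of the query, so the pattern matches.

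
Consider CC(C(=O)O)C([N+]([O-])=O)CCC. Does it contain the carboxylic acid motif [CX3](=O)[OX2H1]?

The pattern [CX3](=O)[OX2H1] describes an sp2 carbon double-bonded to O and single-bonded to an -OH oxygen — a carboxylic acid.
The molecule carries a carboxylic acid group (-C(=O)OH), whose atoms satisfy every constraint of the query, so the pattern matches.

Yes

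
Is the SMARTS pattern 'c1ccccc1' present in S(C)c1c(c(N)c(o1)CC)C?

The pattern c1ccccc1 describes six aromatic carbons in a ring — a benzene ring.
The closest candidate here is a methyl group (-CH3), but no six-membered all-carbon aromatic ring is present. No other fragment satisfies the full query, so there is no match.

No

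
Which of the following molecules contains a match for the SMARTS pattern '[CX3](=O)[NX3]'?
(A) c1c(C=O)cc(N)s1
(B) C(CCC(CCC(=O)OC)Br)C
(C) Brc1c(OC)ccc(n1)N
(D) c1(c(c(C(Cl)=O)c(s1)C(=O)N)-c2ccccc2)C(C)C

[CX3](=O)[NX3] describes a carbonyl carbon bonded to a trivalent nitrogen (an amide).
(A) has a primary amino group (-NH2) but the -NH2 is not attached to a carbonyl carbon.
(B) has a methyl-ester group (-C(=O)OCH3) but the carbonyl is bonded to O, not to an NX3 nitrogen.
(C) has a primary amino group (-NH2) but the -NH2 is not attached to a carbonyl carbon.
(D) contains a primary amide (-C(=O)NH2), which satisfies every atom and bond constraint.
So the answer is (D).

D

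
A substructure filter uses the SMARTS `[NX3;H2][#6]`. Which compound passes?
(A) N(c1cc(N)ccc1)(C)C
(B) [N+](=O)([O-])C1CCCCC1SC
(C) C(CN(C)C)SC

A

[NX3;H2][#6] describes a trivalent nitrogen with two H attached to carbon (a primary amine).
(A) contains a primary amino group (-NH2), which satisfies every atom and bond constraint.
(B) has a nitro group (-[N+](=O)[O-]) but the nitrogen is [N+] with no H, not NX3H2.
(C) has a dimethylamino group (-N(CH3)2) but the nitrogen has H0, not H2.
So the answer is (A).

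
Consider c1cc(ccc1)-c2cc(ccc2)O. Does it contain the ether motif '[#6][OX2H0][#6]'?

The pattern [#6][OX2H0][#6] describes an aliphatic oxygen bridging two carbons with no H on the oxygen — an ether.
The closest candidate here is a hydroxyl group (-OH), but the oxygen has H1, not H0 bridging two carbons. No other fragment satisfies the full query, so there is no match.

No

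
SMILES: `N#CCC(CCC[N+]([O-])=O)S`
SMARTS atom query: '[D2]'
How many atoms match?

5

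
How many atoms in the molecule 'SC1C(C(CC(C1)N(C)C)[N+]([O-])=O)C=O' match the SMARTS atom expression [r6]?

6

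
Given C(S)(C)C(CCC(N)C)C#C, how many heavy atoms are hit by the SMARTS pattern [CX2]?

The query [CX2] means: C with X2: aliphatic carbon with exactly 2 total connections.
Check the 11 heavy atoms by environment: 7× C (X4) → no; 2× C (X2) → match; 1× N (X3) → no; 1× S (X2) → no.
That gives 2 matching atoms.

2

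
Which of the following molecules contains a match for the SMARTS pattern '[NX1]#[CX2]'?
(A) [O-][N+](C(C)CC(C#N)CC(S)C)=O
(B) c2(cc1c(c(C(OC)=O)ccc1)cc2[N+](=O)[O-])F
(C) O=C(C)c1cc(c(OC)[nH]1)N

A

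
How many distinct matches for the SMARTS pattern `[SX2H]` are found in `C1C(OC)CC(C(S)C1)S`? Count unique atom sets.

2

[SX2H] is the SMARTS for a thiol: an aliphatic sulfur with two connections, one being H.
The molecule carries 2 separate instances of a thiol (-SH) meeting every constraint; each maps to a distinct set of atoms, giving 2 matches.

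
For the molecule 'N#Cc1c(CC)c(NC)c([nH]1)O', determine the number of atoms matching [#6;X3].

4

The query [#6;X3] means: any carbon (aromatic or not) with three total connections.
Check the 12 heavy atoms by environment: 1× n (aromatic, X3) → no; 4× c (aromatic, X3) → match; 1× C (X2) → no; 1× N (X1) → no; 1× N (X3) → no; 3× C (X4) → no; 1× O (X2) → no.
That gives 4 matching atoms.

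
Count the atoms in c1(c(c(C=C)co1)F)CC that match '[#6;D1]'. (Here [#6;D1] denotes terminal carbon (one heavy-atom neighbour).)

2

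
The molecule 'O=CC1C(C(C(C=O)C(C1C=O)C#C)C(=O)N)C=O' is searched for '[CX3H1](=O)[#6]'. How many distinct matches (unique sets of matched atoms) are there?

4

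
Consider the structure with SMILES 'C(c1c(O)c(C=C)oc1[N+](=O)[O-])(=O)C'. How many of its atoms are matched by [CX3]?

The query [CX3] means: C with X3: aliphatic carbon with exactly 3 total connections.
Check the 14 heavy atoms by environment: 1× o (aromatic, X2) → no; 4× c (aromatic, X3) → no; 3× C (X3) → match; 1× O (X2) → no; 1× N (charge +1, X3) → no; 1× O (charge -1, X1) → no; 2× O (X1) → no; 1× C (X4) → no.
That gives 3 matching atoms.

3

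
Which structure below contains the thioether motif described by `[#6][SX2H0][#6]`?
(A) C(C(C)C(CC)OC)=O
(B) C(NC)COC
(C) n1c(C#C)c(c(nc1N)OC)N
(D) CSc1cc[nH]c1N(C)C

[#6][SX2H0][#6] describes an aliphatic sulfur bridging two carbons with no H on the sulfur (a thioether).
(A) has a methoxy ether (-OCH3) but the bridging atom is O, not S.
(B) has a methoxy ether (-OCH3) but the bridging atom is O, not S.
(C) has a methoxy ether (-OCH3) but the bridging atom is O, not S.
(D) contains a methylthio ether (-SCH3), which satisfies every atom and bond constraint.
So the answer is (D).

D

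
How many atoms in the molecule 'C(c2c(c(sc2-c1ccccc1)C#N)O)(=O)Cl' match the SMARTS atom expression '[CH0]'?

2

Check the 17 heavy atoms by environment: 1× s (aromatic, H0) → no; 5× c (aromatic, H0) → no; 5× c (aromatic, H1) → no; 2× C (H0) → match; 1× N (H0) → no; 1× O (H1) → no; 1× O (H0) → no; 1× Cl (H0) → no.
That gives 2 matching atoms.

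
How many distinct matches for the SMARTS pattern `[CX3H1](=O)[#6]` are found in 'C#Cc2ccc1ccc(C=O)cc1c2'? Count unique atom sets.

1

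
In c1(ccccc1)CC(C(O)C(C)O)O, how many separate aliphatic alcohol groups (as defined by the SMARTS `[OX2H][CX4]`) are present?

[OX2H][CX4] is the SMARTS for an aliphatic alcohol: a hydroxyl oxygen bound to an sp3 (X4) carbon.
The molecule carries 3 separate instances of a hydroxyl group (-OH) meeting every constraint; each maps to a distinct set of atoms, giving 3 matches.

3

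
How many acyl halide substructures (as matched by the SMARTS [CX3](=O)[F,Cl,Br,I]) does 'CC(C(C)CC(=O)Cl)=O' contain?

[CX3](=O)[F,Cl,Br,I] is the SMARTS for an acyl halide: a carbonyl carbon bonded to a halogen.
Exactly one fragment in the molecule meets all constraints, giving 1 match.

1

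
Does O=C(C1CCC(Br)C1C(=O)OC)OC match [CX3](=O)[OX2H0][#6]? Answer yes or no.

Yes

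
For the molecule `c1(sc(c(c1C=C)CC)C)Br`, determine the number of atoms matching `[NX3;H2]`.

The query [NX3;H2] means: aliphatic N with 3 total connections, two of them H — an -NH2 nitrogen (amine or amide).
Check the 11 heavy atoms by environment: 1× s (aromatic, H0, X2) → no; 4× c (aromatic, H0, X3) → no; 1× Br (H0, X1) → no; 1× C (H1, X3) → no; 1× C (H2, X3) → no; 2× C (H3, X4) → no; 1× C (H2, X4) → no.
No environment satisfies the query, so 0 matching atoms.

0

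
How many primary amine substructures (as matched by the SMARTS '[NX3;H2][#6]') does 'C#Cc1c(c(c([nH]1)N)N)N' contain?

3

[NX3;H2][#6] is the SMARTS for a primary amine: a trivalent nitrogen with two H attached to carbon.
The molecule carries 3 separate instances of a primary amino group (-NH2) meeting every constraint; each maps to a distinct set of atoms, giving 3 matches.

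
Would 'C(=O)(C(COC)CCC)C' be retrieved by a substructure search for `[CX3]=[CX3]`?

No

The pattern [CX3]=[CX3] describes a non-aromatic C=C double bond between two sp2 carbons — an alkene.
The closest candidate here is an ethyl group (-CH2CH3), but its C-C bond is a single bond between CX4 carbons, not CX3=CX3. No other fragment satisfies the full query, so there is no match.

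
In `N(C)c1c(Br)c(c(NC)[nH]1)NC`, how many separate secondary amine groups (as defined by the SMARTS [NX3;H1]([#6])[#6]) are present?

3

[NX3;H1]([#6])[#6] is the SMARTS for a secondary amine: a trivalent nitrogen with one H, bonded to two carbons.
The molecule carries 3 separate instances of an N-methylamino group (-NHCH3) meeting every constraint; each maps to a distinct set of atoms, giving 3 matches.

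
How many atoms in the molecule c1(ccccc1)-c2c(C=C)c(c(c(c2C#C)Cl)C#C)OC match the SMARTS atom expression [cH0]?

7

The query [cH0] means: aromatic carbon with no attached hydrogen (substituted or ring-fusion).
Check the 21 heavy atoms by environment: 7× c (aromatic, H0) → match; 2× C (H0) → no; 3× C (H1) → no; 1× C (H2) → no; 1× O (H0) → no; 1× C (H3) → no; 5× c (aromatic, H1) → no; 1× Cl (H0) → no.
That gives 7 matching atoms.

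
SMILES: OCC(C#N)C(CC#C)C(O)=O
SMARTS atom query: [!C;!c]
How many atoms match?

4

Check the 12 heavy atoms by environment: 8× C → no; 1× N → match; 3× O → match.
Summing the matching environments: 1 + 3 = 4 matching atoms.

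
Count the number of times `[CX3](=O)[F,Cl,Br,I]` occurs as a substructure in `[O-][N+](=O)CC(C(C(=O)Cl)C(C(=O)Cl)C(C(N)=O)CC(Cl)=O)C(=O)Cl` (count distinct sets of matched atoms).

4

[CX3](=O)[F,Cl,Br,I] is the SMARTS for an acyl halide: a carbonyl carbon bonded to a halogen.
The molecule carries 4 separate instances of an acyl chloride (-C(=O)Cl) meeting every constraint; each maps to a distinct set of atoms, giving 4 matches.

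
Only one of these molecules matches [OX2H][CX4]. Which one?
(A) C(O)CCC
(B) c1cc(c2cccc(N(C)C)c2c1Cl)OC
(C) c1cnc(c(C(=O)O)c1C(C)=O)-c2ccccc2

A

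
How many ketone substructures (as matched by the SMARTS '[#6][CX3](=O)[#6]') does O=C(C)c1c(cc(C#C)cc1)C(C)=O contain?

[#6][CX3](=O)[#6] is the SMARTS for a ketone: a carbonyl carbon (no H) flanked by two carbons.
The molecule carries 2 separate instances of an acetyl/ketone group (-C(=O)CH3) meeting every constraint; each maps to a distinct set of atoms, giving 2 matches.

2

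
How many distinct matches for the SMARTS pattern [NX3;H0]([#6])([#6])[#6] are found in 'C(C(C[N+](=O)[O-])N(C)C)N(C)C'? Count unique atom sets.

[NX3;H0]([#6])([#6])[#6] is the SMARTS for a tertiary amine: a trivalent nitrogen with no H, bonded to three carbons.
The molecule carries 2 separate instances of a dimethylamino group (-N(CH3)2) meeting every constraint; each maps to a distinct set of atoms, giving 2 matches.

2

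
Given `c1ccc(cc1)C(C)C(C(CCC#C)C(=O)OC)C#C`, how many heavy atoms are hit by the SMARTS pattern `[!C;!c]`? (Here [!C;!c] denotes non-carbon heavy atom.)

2

The query [!C;!c] means: neither aliphatic nor aromatic carbon — same as [!#6].
Check the 20 heavy atoms by environment: 12× C → no; 6× c (aromatic) → no; 2× O → match.
That gives 2 matching atoms.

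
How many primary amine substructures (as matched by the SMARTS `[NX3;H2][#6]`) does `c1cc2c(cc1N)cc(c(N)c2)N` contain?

3

[NX3;H2][#6] is the SMARTS for a primary amine: a trivalent nitrogen with two H attached to carbon.
The molecule carries 3 separate instances of a primary amino group (-NH2) meeting every constraint; each maps to a distinct set of atoms, giving 3 matches.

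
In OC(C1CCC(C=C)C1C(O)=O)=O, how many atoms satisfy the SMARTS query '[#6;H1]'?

Check the 13 heavy atoms by environment: 3× C (H2) → no; 4× C (H1) → match; 2× C (H0) → no; 2× O (H0) → no; 2× O (H1) → no.
That gives 4 matching atoms.

4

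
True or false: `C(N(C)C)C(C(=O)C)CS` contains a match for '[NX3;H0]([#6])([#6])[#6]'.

The pattern [NX3;H0]([#6])([#6])[#6] describes a trivalent nitrogen with no H, bonded to three carbons — a tertiary amine.
The molecule carries a dimethylamino group (-N(CH3)2), whose atoms satisfy every constraint of the query, so the pattern matches.

True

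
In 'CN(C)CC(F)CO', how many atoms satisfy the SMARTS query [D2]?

Check the 8 heavy atoms by environment: 2× C (D2) → match; 1× C (D3) → no; 1× O (D1) → no; 1× F (D1) → no; 1× N (D3) → no; 2× C (D1) → no.
That gives 2 matching atoms.

2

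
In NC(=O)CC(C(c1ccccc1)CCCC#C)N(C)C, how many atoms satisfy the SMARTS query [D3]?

5

Check the 20 heavy atoms by environment: 5× C (D2) → no; 3× C (D3) → match; 1× N (D3) → match; 3× C (D1) → no; 1× c (aromatic, D3) → match; 5× c (aromatic, D2) → no; 1× O (D1) → no; 1× N (D1) → no.
Summing the matching environments: 3 + 1 + 1 = 5 matching atoms.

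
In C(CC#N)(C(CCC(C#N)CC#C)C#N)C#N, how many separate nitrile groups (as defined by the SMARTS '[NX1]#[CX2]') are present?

4

[NX1]#[CX2] is the SMARTS for a nitrile: a nitrogen triple-bonded to a two-connected carbon.
The molecule carries 4 separate instances of a nitrile (-C#N) meeting every constraint; each maps to a distinct set of atoms, giving 4 matches.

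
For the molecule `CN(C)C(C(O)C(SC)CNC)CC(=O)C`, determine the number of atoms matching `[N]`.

2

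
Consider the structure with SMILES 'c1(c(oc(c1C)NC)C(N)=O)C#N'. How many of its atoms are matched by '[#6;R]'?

4

Check the 13 heavy atoms by environment: 1× o (aromatic, in 5-ring) → no; 4× c (aromatic, in 5-ring) → match; 4× C (acyclic) → no; 1× O (acyclic) → no; 3× N (acyclic) → no.
That gives 4 matching atoms.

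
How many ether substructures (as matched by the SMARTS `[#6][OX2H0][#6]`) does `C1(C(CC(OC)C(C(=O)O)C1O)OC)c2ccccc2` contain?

2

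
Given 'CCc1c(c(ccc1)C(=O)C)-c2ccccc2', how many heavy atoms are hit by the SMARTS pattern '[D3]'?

5

The query [D3] means: atom with exactly three heavy-atom neighbours.
Check the 17 heavy atoms by environment: 8× c (aromatic, D2) → no; 4× c (aromatic, D3) → match; 1× C (D2) → no; 2× C (D1) → no; 1× C (D3) → match; 1× O (D1) → no.
Summing the matching environments: 4 + 1 = 5 matching atoms.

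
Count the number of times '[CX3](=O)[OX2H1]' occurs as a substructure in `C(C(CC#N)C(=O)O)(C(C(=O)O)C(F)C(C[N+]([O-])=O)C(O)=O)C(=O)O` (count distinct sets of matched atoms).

[CX3](=O)[OX2H1] is the SMARTS for a carboxylic acid: an sp2 carbon double-bonded to O and single-bonded to an -OH oxygen.
The molecule carries 4 separate instances of a carboxylic acid group (-C(=O)OH) meeting every constraint; each maps to a distinct set of atoms, giving 4 matches.

4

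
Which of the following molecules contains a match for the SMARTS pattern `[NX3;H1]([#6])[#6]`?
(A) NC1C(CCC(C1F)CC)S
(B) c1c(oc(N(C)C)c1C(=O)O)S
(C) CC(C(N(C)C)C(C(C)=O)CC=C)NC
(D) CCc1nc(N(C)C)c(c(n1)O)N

C

[NX3;H1]([#6])[#6] describes a trivalent nitrogen with one H, bonded to two carbons (a secondary amine).
(A) has a primary amino group (-NH2) but the nitrogen has H2 and only one carbon neighbour.
(B) has a dimethylamino group (-N(CH3)2) but the nitrogen has H0, not H1.
(C) contains an N-methylamino group (-NHCH3), which satisfies every atom and bond constraint.
(D) has a primary amino group (-NH2) but the nitrogen has H2 and only one carbon neighbour.
So the answer is (C).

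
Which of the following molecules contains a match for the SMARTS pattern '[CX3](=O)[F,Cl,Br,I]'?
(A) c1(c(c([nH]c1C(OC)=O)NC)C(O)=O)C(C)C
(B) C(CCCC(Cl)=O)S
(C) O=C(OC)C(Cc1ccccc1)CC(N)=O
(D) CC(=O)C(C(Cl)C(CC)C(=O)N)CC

B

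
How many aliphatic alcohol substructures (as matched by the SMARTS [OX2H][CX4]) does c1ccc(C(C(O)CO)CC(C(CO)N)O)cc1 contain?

4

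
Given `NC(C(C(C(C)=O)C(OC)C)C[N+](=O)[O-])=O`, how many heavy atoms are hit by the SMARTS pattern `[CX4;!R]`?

The query [CX4;!R] means: aliphatic carbon with four total connections, not in a ring.
Check the 16 heavy atoms by environment: 7× C (X4, acyclic) → match; 1× O (X2, acyclic) → no; 2× C (X3, acyclic) → no; 3× O (X1, acyclic) → no; 1× N (charge +1, X3, acyclic) → no; 1× O (charge -1, X1, acyclic) → no; 1× N (X3, acyclic) → no.
That gives 7 matching atoms.

7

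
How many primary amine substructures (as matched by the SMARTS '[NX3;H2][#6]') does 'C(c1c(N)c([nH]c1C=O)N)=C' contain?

2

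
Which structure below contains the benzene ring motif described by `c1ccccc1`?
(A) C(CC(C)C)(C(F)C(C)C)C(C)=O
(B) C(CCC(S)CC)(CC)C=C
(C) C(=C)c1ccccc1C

C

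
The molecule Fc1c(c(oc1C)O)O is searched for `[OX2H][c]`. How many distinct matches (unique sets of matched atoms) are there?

2

[OX2H][c] is the SMARTS for a phenol: a hydroxyl oxygen attached to an aromatic carbon.
The molecule carries 2 separate instances of a hydroxyl group (-OH) meeting every constraint; each maps to a distinct set of atoms, giving 2 matches.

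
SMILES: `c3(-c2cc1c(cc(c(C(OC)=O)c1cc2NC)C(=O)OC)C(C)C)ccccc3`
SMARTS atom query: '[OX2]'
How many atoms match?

2

The query [OX2] means: aliphatic oxygen with two total connections — ether, hydroxyl, or ester single-bond O.
Check the 29 heavy atoms by environment: 16× c (aromatic, X3) → no; 2× C (X3) → no; 2× O (X1) → no; 2× O (X2) → match; 6× C (X4) → no; 1× N (X3) → no.
That gives 2 matching atoms.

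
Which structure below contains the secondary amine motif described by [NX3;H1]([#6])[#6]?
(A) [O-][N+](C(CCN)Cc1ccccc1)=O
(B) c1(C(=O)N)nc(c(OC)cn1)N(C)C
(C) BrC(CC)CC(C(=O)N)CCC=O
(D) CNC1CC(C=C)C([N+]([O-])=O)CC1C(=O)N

D

[NX3;H1]([#6])[#6] describes a trivalent nitrogen with one H, bonded to two carbons (a secondary amine).
(A) has a primary amino group (-NH2) but the nitrogen has H2 and only one carbon neighbour.
(B) has a dimethylamino group (-N(CH3)2) but the nitrogen has H0, not H1.
(C) has a primary amide (-C(=O)NH2) but the -C(=O)NH2 nitrogen has H2, not H1.
(D) contains an N-methylamino group (-NHCH3), which satisfies every atom and bond constraint.
So the answer is (D).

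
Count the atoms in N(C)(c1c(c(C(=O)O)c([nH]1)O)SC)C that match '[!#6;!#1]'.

6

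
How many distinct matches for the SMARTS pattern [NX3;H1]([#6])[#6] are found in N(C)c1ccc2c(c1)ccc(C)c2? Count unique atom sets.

[NX3;H1]([#6])[#6] is the SMARTS for a secondary amine: a trivalent nitrogen with one H, bonded to two carbons.
Exactly one fragment in the molecule meets all constraints, giving 1 match.

1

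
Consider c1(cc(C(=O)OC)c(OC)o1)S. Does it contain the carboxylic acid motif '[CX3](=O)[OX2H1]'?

The pattern [CX3](=O)[OX2H1] describes an sp2 carbon double-bonded to O and single-bonded to an -OH oxygen — a carboxylic acid.
The closest candidate here is a methyl-ester group (-C(=O)OCH3), but the singly-bonded O has no H (OX2H0, not OX2H1). No other fragment satisfies the full query, so there is no match.

No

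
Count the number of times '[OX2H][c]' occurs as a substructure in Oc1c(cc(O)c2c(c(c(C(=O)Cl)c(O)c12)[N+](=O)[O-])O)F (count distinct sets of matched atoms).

4

[OX2H][c] is the SMARTS for a phenol: a hydroxyl oxygen attached to an aromatic carbon.
The molecule carries 4 separate instances of a hydroxyl group (-OH) meeting every constraint; each maps to a distinct set of atoms, giving 4 matches.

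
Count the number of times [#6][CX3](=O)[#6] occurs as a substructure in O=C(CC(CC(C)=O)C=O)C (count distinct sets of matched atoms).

[#6][CX3](=O)[#6] is the SMARTS for a ketone: a carbonyl carbon (no H) flanked by two carbons.
The molecule carries 2 separate instances of an acetyl/ketone group (-C(=O)CH3) meeting every constraint; each maps to a distinct set of atoms, giving 2 matches.

2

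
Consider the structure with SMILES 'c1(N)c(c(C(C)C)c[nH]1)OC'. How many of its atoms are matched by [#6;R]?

4

The query [#6;R] means: carbon that is part of a ring.
Check the 11 heavy atoms by environment: 1× n (aromatic, in 5-ring) → no; 4× c (aromatic, in 5-ring) → match; 4× C (acyclic) → no; 1× N (acyclic) → no; 1× O (acyclic) → no.
That gives 4 matching atoms.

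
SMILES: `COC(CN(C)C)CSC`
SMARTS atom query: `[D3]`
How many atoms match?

2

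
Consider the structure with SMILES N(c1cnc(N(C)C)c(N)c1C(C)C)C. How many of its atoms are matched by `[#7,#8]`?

4

The query [#7,#8] means: nitrogen or oxygen (comma = OR).
Check the 15 heavy atoms by environment: 1× n (aromatic) → match; 5× c (aromatic) → no; 3× N → match; 6× C → no.
Summing the matching environments: 1 + 3 = 4 matching atoms.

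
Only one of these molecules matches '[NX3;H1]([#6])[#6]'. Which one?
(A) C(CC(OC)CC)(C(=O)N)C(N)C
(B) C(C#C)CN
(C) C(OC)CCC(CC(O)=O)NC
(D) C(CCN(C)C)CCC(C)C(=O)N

C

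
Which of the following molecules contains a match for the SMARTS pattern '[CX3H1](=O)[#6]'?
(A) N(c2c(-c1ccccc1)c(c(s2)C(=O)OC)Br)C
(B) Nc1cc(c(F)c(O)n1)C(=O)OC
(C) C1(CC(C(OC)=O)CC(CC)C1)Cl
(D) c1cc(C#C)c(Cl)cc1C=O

D

[CX3H1](=O)[#6] describes an sp2 carbon with one H, double-bonded to O and single-bonded to carbon (an aldehyde).
(A) has a methyl-ester group (-C(=O)OCH3) but the carbonyl carbon has H0, not H1.
(B) has a methyl-ester group (-C(=O)OCH3) but the carbonyl carbon has H0, not H1.
(C) has a methyl-ester group (-C(=O)OCH3) but the carbonyl carbon has H0, not H1.
(D) contains an aldehyde (-CHO), which satisfies every atom and bond constraint.
So the answer is (D).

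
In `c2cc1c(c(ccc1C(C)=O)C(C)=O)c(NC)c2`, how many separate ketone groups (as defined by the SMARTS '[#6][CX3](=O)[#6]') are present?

2

[#6][CX3](=O)[#6] is the SMARTS for a ketone: a carbonyl carbon (no H) flanked by two carbons.
The molecule carries 2 separate instances of an acetyl/ketone group (-C(=O)CH3) meeting every constraint; each maps to a distinct set of atoms, giving 2 matches.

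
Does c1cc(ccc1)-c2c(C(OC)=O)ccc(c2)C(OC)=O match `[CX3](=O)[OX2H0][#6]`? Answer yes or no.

Yes

The pattern [CX3](=O)[OX2H0][#6] describes a carbonyl carbon bonded to an oxygen that is itself bonded to carbon (no H on that O) — an ester.
The molecule carries a methyl-ester group (-C(=O)OCH3), whose atoms satisfy every constraint of the query, so the pattern matches.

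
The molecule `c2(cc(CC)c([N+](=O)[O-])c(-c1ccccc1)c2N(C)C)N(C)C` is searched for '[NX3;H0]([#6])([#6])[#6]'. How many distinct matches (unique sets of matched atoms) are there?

2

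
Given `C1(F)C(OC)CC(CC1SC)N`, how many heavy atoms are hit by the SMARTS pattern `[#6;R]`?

Check the 12 heavy atoms by environment: 6× C (in 6-ring) → match; 1× O (acyclic) → no; 2× C (acyclic) → no; 1× S (acyclic) → no; 1× F (acyclic) → no; 1× N (acyclic) → no.
That gives 6 matching atoms.

6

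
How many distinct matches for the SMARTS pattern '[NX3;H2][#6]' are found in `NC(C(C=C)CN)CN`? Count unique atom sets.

3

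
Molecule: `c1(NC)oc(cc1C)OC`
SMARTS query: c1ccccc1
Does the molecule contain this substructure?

The pattern c1ccccc1 describes six aromatic carbons in a ring — a benzene ring.
The closest candidate here is a methyl group (-CH3), but no six-membered all-carbon aromatic ring is present. No other fragment satisfies the full query, so there is no match.

No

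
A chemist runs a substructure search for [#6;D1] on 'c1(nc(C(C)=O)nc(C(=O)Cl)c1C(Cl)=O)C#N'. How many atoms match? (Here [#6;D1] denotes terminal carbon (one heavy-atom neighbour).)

1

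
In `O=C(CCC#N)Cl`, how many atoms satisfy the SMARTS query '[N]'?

1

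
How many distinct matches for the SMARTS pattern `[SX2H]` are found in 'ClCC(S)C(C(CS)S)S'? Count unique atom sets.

4

[SX2H] is the SMARTS for a thiol: an aliphatic sulfur with two connections, one being H.
The molecule carries 4 separate instances of a thiol (-SH) meeting every constraint; each maps to a distinct set of atoms, giving 4 matches.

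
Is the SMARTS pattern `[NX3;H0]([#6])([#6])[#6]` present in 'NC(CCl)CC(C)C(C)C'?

The pattern [NX3;H0]([#6])([#6])[#6] describes a trivalent nitrogen with no H, bonded to three carbons — a tertiary amine.
The closest candidate here is a primary amino group (-NH2), but the nitrogen has H2, not H0 with three carbons. No other fragment satisfies the full query, so there is no match.

No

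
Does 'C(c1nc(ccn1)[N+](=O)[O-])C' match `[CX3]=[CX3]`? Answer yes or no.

No

The pattern [CX3]=[CX3] describes a non-aromatic C=C double bond between two sp2 carbons — an alkene.
The closest candidate here is an ethyl group (-CH2CH3), but its C-C bond is a single bond between CX4 carbons, not CX3=CX3. No other fragment satisfies the full query, so there is no match.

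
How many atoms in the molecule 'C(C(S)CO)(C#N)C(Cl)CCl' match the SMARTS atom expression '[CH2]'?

The query [CH2] means: aliphatic carbon with exactly two hydrogens.
Check the 11 heavy atoms by environment: 2× C (H2) → match; 3× C (H1) → no; 2× Cl (H0) → no; 1× S (H1) → no; 1× C (H0) → no; 1× N (H0) → no; 1× O (H1) → no.
That gives 2 matching atoms.

2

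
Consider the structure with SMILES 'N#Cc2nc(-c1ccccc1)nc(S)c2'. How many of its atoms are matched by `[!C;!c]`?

Check the 15 heavy atoms by environment: 2× n (aromatic) → match; 10× c (aromatic) → no; 1× C → no; 1× N → match; 1× S → match.
Summing the matching environments: 2 + 1 + 1 = 4 matching atoms.

4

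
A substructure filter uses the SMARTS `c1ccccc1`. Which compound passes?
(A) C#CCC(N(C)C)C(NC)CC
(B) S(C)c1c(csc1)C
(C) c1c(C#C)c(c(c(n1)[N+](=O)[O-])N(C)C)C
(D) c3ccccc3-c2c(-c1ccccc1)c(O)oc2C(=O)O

D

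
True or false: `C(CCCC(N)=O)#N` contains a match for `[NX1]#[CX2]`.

True

The pattern [NX1]#[CX2] describes a nitrogen triple-bonded to a two-connected carbon — a nitrile.
The molecule carries a nitrile (-C#N), whose atoms satisfy every constraint of the query, so the pattern matches.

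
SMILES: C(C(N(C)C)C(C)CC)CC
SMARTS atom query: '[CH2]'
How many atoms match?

3

The query [CH2] means: aliphatic carbon with exactly two hydrogens.
Check the 11 heavy atoms by environment: 3× C (H2) → match; 2× C (H1) → no; 5× C (H3) → no; 1× N (H0) → no.
That gives 3 matching atoms.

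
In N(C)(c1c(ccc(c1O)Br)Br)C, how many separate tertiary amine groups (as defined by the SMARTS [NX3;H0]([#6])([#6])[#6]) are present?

[NX3;H0]([#6])([#6])[#6] is the SMARTS for a tertiary amine: a trivalent nitrogen with no H, bonded to three carbons.
Exactly one fragment in the molecule meets all constraints, giving 1 match.

1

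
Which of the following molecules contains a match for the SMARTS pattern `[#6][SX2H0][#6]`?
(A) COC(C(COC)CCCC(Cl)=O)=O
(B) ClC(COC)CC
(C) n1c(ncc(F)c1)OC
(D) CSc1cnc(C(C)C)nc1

D

[#6][SX2H0][#6] describes an aliphatic sulfur bridging two carbons with no H on the sulfur (a thioether).
(A) has a methoxy ether (-OCH3) but the bridging atom is O, not S.
(B) has a methoxy ether (-OCH3) but the bridging atom is O, not S.
(C) has a methoxy ether (-OCH3) but the bridging atom is O, not S.
(D) contains a methylthio ether (-SCH3), which satisfies every atom and bond constraint.
So the answer is (D).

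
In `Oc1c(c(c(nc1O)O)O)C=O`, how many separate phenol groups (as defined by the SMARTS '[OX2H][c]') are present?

[OX2H][c] is the SMARTS for a phenol: a hydroxyl oxygen attached to an aromatic carbon.
The molecule carries 4 separate instances of a hydroxyl group (-OH) meeting every constraint; each maps to a distinct set of atoms, giving 4 matches.

4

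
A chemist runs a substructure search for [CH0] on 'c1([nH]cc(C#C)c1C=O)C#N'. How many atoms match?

2

The query [CH0] means: aliphatic carbon with no attached hydrogen.
Check the 11 heavy atoms by environment: 1× n (aromatic, H1) → no; 3× c (aromatic, H0) → no; 1× c (aromatic, H1) → no; 2× C (H1) → no; 1× O (H0) → no; 2× C (H0) → match; 1× N (H0) → no.
That gives 2 matching atoms.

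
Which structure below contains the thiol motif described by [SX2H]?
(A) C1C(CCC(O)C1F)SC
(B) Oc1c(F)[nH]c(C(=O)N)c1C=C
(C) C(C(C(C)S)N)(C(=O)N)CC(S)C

[SX2H] describes an aliphatic sulfur with two connections, one being H (a thiol).
(A) has a methylthio ether (-SCH3) but the sulfur has H0 (bonded to two carbons), not H1.
(B) has a hydroxyl group (-OH) but it is an -OH, not an -SH.
(C) contains a thiol (-SH), which satisfies every atom and bond constraint.
So the answer is (C).

C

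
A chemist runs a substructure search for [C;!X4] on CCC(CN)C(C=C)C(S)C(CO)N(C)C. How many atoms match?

Check the 16 heavy atoms by environment: 10× C (X4) → no; 2× C (X3) → match; 2× N (X3) → no; 1× O (X2) → no; 1× S (X2) → no.
That gives 2 matching atoms.

2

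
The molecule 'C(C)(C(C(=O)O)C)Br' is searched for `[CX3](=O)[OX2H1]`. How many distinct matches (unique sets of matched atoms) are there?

[CX3](=O)[OX2H1] is the SMARTS for a carboxylic acid: an sp2 carbon double-bonded to O and single-bonded to an -OH oxygen.
Exactly one fragment in the molecule meets all constraints, giving 1 match.

1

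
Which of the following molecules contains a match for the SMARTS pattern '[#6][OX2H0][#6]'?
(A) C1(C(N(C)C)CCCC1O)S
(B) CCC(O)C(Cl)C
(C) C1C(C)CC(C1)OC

C

[#6][OX2H0][#6] describes an aliphatic oxygen bridging two carbons with no H on the oxygen (an ether).
(A) has a hydroxyl group (-OH) but the oxygen has H1, not H0 bridging two carbons.
(B) has a hydroxyl group (-OH) but the oxygen has H1, not H0 bridging two carbons.
(C) contains a methoxy ether (-OCH3), which satisfies every atom and bond constraint.
So the answer is (C).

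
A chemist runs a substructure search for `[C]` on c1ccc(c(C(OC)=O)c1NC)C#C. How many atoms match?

The query [C] means: uppercase C matches aliphatic (non-aromatic) carbon only.
Check the 14 heavy atoms by environment: 6× c (aromatic) → no; 5× C → match; 2× O → no; 1× N → no.
That gives 5 matching atoms.

5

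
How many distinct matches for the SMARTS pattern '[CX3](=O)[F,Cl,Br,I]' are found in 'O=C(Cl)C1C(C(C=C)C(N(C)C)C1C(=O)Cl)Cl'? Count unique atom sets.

2

[CX3](=O)[F,Cl,Br,I] is the SMARTS for an acyl halide: a carbonyl carbon bonded to a halogen.
The molecule carries 2 separate instances of an acyl chloride (-C(=O)Cl) meeting every constraint; each maps to a distinct set of atoms, giving 2 matches.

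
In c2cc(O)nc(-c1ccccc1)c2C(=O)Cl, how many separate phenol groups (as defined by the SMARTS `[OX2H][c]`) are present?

1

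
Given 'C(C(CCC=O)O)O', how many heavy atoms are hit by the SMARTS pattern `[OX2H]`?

2

The query [OX2H] means: aliphatic oxygen with two connections, one of which is H — an -OH oxygen.
Check the 8 heavy atoms by environment: 3× C (H2, X4) → no; 1× C (H1, X4) → no; 1× C (H1, X3) → no; 1× O (H0, X1) → no; 2× O (H1, X2) → match.
That gives 2 matching atoms.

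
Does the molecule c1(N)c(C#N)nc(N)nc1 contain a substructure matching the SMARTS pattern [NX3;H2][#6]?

Yes

The pattern [NX3;H2][#6] describes a trivalent nitrogen with two H attached to carbon — a primary amine.
The molecule carries a primary amino group (-NH2), whose atoms satisfy every constraint of the query, so the pattern matches.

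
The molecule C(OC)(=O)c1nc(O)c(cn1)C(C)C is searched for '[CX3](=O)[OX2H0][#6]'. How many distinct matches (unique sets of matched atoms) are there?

[CX3](=O)[OX2H0][#6] is the SMARTS for an ester: a carbonyl carbon bonded to an oxygen that is itself bonded to carbon (no H on that O).
Exactly one fragment in the molecule meets all constraints, giving 1 match.

1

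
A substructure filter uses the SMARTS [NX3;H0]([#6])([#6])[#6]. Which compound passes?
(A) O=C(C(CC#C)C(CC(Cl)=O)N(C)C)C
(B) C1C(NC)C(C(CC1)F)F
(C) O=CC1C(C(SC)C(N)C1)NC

[NX3;H0]([#6])([#6])[#6] describes a trivalent nitrogen with no H, bonded to three carbons (a tertiary amine).
(A) contains a dimethylamino group (-N(CH3)2), which satisfies every atom and bond constraint.
(B) has an N-methylamino group (-NHCH3) but the nitrogen still has one H (H1), not H0.
(C) has an N-methylamino group (-NHCH3) but the nitrogen still has one H (H1), not H0.
So the answer is (A).

A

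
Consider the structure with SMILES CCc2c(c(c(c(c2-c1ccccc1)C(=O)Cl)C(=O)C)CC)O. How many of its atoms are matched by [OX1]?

2

Check the 23 heavy atoms by environment: 12× c (aromatic, X3) → no; 2× C (X3) → no; 2× O (X1) → match; 1× Cl (X1) → no; 5× C (X4) → no; 1× O (X2) → no.
That gives 2 matching atoms.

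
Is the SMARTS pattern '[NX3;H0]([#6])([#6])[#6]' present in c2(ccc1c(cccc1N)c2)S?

No

The pattern [NX3;H0]([#6])([#6])[#6] describes a trivalent nitrogen with no H, bonded to three carbons — a tertiary amine.
The closest candidate here is a primary amino group (-NH2), but the nitrogen has H2, not H0 with three carbons. No other fragment satisfies the full query, so there is no match.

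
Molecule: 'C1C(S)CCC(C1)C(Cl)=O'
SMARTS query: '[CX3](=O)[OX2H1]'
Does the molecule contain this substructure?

The pattern [CX3](=O)[OX2H1] describes an sp2 carbon double-bonded to O and single-bonded to an -OH oxygen — a carboxylic acid.
The closest candidate here is an acyl chloride (-C(=O)Cl), but the carbonyl is bonded to Cl, not to an -OH oxygen. No other fragment satisfies the full query, so there is no match.

No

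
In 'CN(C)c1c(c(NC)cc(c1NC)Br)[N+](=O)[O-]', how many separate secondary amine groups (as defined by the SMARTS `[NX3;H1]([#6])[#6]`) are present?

2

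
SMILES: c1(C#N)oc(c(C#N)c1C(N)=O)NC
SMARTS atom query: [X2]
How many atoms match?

The query [X2] means: any atom with exactly two total connections (bonds + H).
Check the 14 heavy atoms by environment: 1× o (aromatic, X2) → match; 4× c (aromatic, X3) → no; 2× C (X2) → match; 2× N (X1) → no; 1× C (X3) → no; 1× O (X1) → no; 2× N (X3) → no; 1× C (X4) → no.
Summing the matching environments: 1 + 2 = 3 matching atoms.

3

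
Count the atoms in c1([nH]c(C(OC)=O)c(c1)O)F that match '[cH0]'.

The query [cH0] means: aromatic carbon with no attached hydrogen (substituted or ring-fusion).
Check the 11 heavy atoms by environment: 1× n (aromatic, H1) → no; 3× c (aromatic, H0) → match; 1× c (aromatic, H1) → no; 1× F (H0) → no; 1× C (H0) → no; 2× O (H0) → no; 1× C (H3) → no; 1× O (H1) → no.
That gives 3 matching atoms.

3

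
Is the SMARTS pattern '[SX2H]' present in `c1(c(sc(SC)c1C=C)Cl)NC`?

No

The pattern [SX2H] describes an aliphatic sulfur with two connections, one being H — a thiol.
The closest candidate here is a methylthio ether (-SCH3), but the sulfur has H0 (bonded to two carbons), not H1. No other fragment satisfies the full query, so there is no match.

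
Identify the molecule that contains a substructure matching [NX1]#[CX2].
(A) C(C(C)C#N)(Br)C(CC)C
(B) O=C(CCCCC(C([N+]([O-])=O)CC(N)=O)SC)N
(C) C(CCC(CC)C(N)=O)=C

A

[NX1]#[CX2] describes a nitrogen triple-bonded to a two-connected carbon (a nitrile).
(A) contains a nitrile (-C#N), which satisfies every atom and bond constraint.
(B) has a nitro group (-[N+](=O)[O-]) but there is no C#N triple bond.
(C) has a primary amide (-C(=O)NH2) but the nitrogen is NX3, not NX1.
So the answer is (A).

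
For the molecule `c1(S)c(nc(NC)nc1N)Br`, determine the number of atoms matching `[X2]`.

Check the 11 heavy atoms by environment: 2× n (aromatic, X2) → match; 4× c (aromatic, X3) → no; 2× N (X3) → no; 1× S (X2) → match; 1× C (X4) → no; 1× Br (X1) → no.
Summing the matching environments: 2 + 1 = 3 matching atoms.

3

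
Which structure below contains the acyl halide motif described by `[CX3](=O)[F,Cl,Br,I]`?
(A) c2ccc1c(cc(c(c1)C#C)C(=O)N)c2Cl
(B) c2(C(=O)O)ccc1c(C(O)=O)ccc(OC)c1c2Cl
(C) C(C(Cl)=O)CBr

C

[CX3](=O)[F,Cl,Br,I] describes a carbonyl carbon bonded to a halogen (an acyl halide).
(A) has a chloro substituent but the Cl is not on a carbonyl carbon.
(B) has a chloro substituent but the Cl is not on a carbonyl carbon.
(C) contains an acyl chloride (-C(=O)Cl), which satisfies every atom and bond constraint.
So the answer is (C).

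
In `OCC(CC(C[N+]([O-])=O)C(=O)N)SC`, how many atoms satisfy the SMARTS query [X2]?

2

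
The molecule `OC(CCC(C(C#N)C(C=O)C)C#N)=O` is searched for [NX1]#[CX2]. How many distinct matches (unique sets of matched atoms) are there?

2

[NX1]#[CX2] is the SMARTS for a nitrile: a nitrogen triple-bonded to a two-connected carbon.
The molecule carries 2 separate instances of a nitrile (-C#N) meeting every constraint; each maps to a distinct set of atoms, giving 2 matches.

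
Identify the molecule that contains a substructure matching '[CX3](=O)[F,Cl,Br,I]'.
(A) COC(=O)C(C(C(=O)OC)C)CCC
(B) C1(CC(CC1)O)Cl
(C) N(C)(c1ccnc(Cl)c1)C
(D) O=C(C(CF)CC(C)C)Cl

[CX3](=O)[F,Cl,Br,I] describes a carbonyl carbon bonded to a halogen (an acyl halide).
(A) has a methyl-ester group (-C(=O)OCH3) but the carbonyl is bonded to -O-C, not to a halogen.
(B) has a chloro substituent but the Cl is not on a carbonyl carbon.
(C) has a chloro substituent but the Cl is not on a carbonyl carbon.
(D) contains an acyl chloride (-C(=O)Cl), which satisfies every atom and bond constraint.
So the answer is (D).

D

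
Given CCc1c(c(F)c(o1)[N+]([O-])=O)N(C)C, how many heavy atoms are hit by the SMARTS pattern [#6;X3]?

4

The query [#6;X3] means: any carbon (aromatic or not) with three total connections.
Check the 14 heavy atoms by environment: 1× o (aromatic, X2) → no; 4× c (aromatic, X3) → match; 1× N (charge +1, X3) → no; 1× O (charge -1, X1) → no; 1× O (X1) → no; 1× N (X3) → no; 4× C (X4) → no; 1× F (X1) → no.
That gives 4 matching atoms.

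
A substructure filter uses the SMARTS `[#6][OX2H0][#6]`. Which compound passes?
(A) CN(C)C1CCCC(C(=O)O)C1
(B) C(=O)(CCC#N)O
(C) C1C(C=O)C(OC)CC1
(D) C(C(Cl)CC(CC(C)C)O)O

C

[#6][OX2H0][#6] describes an aliphatic oxygen bridging two carbons with no H on the oxygen (an ether).
(A) has a carboxylic acid group (-C(=O)OH) but the -OH oxygen has H1; the =O is OX1, not OX2.
(B) has a carboxylic acid group (-C(=O)OH) but the -OH oxygen has H1; the =O is OX1, not OX2.
(C) contains a methoxy ether (-OCH3), which satisfies every atom and bond constraint.
(D) has a hydroxyl group (-OH) but the oxygen has H1, not H0 bridging two carbons.
So the answer is (C).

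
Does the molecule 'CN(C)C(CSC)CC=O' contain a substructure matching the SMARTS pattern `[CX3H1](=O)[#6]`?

The pattern [CX3H1](=O)[#6] describes an sp2 carbon with one H, double-bonded to O and single-bonded to carbon — an aldehyde.
The molecule carries an aldehyde (-CHO), whose atoms satisfy every constraint of the query, so the pattern matches.

Yes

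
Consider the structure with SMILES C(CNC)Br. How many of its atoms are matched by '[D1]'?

Check the 5 heavy atoms by environment: 2× C (D2) → no; 1× N (D2) → no; 1× C (D1) → match; 1× Br (D1) → match.
Summing the matching environments: 1 + 1 = 2 matching atoms.

2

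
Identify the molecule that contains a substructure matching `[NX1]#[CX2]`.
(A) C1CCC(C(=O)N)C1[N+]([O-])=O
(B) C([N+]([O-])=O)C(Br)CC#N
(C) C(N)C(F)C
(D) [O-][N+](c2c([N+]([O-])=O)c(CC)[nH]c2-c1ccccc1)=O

[NX1]#[CX2] describes a nitrogen triple-bonded to a two-connected carbon (a nitrile).
(A) has a nitro group (-[N+](=O)[O-]) but there is no C#N triple bond.
(B) contains a nitrile (-C#N), which satisfies every atom and bond constraint.
(C) has a primary amino group (-NH2) but the nitrogen is NX3 (three connections), not NX1 triple-bonded.
(D) has a nitro group (-[N+](=O)[O-]) but there is no C#N triple bond.
So the answer is (B).

B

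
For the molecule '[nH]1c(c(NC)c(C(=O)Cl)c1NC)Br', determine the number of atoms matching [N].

2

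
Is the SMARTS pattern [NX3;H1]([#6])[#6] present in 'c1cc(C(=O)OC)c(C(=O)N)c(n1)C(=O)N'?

The pattern [NX3;H1]([#6])[#6] describes a trivalent nitrogen with one H, bonded to two carbons — a secondary amine.
The closest candidate here is a primary amide (-C(=O)NH2), but the -C(=O)NH2 nitrogen has H2, not H1. No other fragment satisfies the full query, so there is no match.

No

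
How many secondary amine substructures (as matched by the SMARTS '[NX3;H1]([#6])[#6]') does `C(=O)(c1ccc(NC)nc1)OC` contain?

1

[NX3;H1]([#6])[#6] is the SMARTS for a secondary amine: a trivalent nitrogen with one H, bonded to two carbons.
Exactly one fragment in the molecule meets all constraints, giving 1 match.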